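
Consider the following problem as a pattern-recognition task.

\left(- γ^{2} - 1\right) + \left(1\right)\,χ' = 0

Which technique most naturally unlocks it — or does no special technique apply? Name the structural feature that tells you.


Method: no special technique — solved for the derivative, χ never appears on the right — this is a direct integration in γ, not a differential-equations problem at heart.


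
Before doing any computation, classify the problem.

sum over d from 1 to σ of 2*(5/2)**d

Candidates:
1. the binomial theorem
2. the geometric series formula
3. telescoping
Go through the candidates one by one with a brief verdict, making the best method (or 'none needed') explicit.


Technique: the geometric series formula — each summand is the previous one scaled by 5/2; that constant multiplier is itself the geometric structure.
- the binomial theorem: the terms lack the binomial-coefficient-weighted complementary-power pattern of an expansion.
- the geometric series formula: yes, a natural case for it.
- telescoping: as presented, consecutive terms share no shifted copy to cancel against — no rewrite is on display to change that.


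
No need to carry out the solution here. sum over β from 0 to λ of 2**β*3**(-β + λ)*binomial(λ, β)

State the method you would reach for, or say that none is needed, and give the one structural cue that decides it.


Diagnosis: the binomial theorem — binomial coefficients against complementary powers of 2 and 3: recognize the binomial expansion and resum.


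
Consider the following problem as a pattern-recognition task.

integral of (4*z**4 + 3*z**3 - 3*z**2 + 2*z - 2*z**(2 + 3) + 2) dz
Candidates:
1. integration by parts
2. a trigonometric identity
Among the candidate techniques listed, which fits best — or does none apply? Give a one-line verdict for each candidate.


Method: no special technique — the integrand is a sum of constant multiples of powers of z — integrate term by term.
- integration by parts — splitting off a factor buys nothing — the integrand integrates directly without parts.
- a trigonometric identity: with no trigonometric functions present, identity rewriting has no target.


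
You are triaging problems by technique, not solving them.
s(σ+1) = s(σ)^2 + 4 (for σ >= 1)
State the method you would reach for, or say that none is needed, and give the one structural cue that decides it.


Best approach: no special technique — the unknown enters the rule nonlinearly, not as a weighted sum — no linear method is even well-posed.


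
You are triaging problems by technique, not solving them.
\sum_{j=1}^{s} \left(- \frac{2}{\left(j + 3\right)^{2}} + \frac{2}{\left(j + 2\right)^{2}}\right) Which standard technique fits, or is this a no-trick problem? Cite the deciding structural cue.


Technique: telescoping — this sum is a zipper: each term contributes \frac{2}{\left(j + 2\right)^{2}} and removes the next index's value, which the following term puts back, closing term by term.


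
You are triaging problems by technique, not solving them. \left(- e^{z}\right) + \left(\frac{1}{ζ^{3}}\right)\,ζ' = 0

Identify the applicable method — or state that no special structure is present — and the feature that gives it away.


Verdict: separation of variables — all dependence on the two variables factors apart, the defining separable shape. The cross-partial test also passes here (vacuously, each side single-variable); the potential-function route would work, separation is simply more immediate.


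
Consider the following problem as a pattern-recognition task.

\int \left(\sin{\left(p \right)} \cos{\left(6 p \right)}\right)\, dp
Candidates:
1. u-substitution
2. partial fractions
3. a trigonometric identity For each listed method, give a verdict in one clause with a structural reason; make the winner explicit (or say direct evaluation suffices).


Technique: a trigonometric identity — split \sin{\left(p \right)} \cos{\left(6 p \right)} with the angle-addition identities: the resulting sum integrates term by term.
- u-substitution — no subexpression of the integrand serves as a whole-integral substitution inner — individual terms may offer their own, but none carries its derivative as a factor of the full integrand; a working change of variable would have to be constructed from outside the expression.
- partial fractions — the expression is not a ratio of polynomials that decomposes further.
- a trigonometric identity — applies; the problem has the shape this method handles.


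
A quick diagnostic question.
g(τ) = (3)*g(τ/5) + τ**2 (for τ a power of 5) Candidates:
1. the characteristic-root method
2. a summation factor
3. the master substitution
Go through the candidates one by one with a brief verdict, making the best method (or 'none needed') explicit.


Best approach: the master substitution — recursion at τ/5 is multiplicative in the index; logarithmic reindexing via τ = 5^m linearizes it.
- the characteristic-root method — a divided-index call is not the fixed-shift linear shape that characteristic roots solve.
- a summation factor: a divided-index call is outside the fixed-shift first-order family a summation factor normalizes.
- the master substitution — applies; the problem has the shape this method handles.


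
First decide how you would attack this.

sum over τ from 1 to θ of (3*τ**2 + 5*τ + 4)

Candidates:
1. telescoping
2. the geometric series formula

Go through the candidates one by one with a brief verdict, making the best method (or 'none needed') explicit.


Diagnosis: no special technique — recognize the absence of structure: constant-multiple powers of τ summed plainly, no special method required.
- telescoping: as presented, consecutive terms share no shifted copy to cancel against — no rewrite is on display to change that.
- the geometric series formula: dividing successive terms gives an index-dependent quantity, not a constant.


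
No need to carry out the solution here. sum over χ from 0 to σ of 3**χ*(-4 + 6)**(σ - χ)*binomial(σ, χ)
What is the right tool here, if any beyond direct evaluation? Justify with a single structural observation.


Diagnosis: the binomial theorem — terms weighting binomial(σ, χ) against matched powers of 3 and (-4 + 6) reassemble into (3 + (-4 + 6))^σ by the binomial theorem.


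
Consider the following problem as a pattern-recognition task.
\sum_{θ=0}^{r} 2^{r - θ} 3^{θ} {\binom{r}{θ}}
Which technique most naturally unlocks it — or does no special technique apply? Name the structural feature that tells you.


Method: the binomial theorem — terms weighting {\binom{r}{θ}} against matched powers of 3 and 2 reassemble into (3 + 2)^r by the binomial theorem.


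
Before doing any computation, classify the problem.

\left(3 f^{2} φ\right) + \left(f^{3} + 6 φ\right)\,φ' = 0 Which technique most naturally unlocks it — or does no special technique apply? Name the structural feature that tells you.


Best approach: the exact-equation method — take the mixed partials of 3 f^{2} φ and f^{3} + 6 φ: they are equal, which certifies an exact differential.


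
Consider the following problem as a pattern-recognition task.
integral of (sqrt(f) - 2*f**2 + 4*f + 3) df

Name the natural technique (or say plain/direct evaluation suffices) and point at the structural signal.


Method: no special technique — every term is a constant multiple of a power of f; term-wise power-rule integration needs no preliminary transformation.


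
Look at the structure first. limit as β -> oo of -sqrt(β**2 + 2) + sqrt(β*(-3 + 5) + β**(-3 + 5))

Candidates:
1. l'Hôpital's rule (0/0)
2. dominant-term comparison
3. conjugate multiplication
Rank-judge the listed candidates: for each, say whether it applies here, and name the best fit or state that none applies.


Method: conjugate multiplication — turning the difference into a conjugate-rationalized ratio makes the limit readable.
- l'Hôpital's rule (0/0): substitution produces ∞ − ∞ rather than a vanishing quotient; the rule needs a 0/0 ratio to act on.
- dominant-term comparison: this limit is not decided by comparing leading-term growth at infinity.
- conjugate multiplication — a fit — the right tool for this form.


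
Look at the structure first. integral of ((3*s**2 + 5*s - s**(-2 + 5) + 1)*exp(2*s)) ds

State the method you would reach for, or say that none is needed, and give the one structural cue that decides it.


Verdict: integration by parts — the integrand splits as (3*s**2 + 5*s - s**(-2 + 5) + 1) times exp(2*s) — repeatedly differentiating the polynomial part kills it, which is the parts ladder.


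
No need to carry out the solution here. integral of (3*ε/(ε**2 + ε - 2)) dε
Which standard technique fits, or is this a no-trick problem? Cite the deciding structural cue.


Technique: partial fractions — the bottom, ε**2 + ε - 2, comes apart into simple factors, and a proper rational function over split factors decomposes.


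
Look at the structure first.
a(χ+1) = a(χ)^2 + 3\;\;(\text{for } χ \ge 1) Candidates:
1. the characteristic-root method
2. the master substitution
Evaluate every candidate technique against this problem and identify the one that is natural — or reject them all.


Diagnosis: no special technique — each new value is a nonlinear function of earlier ones — scaling arguments and superposition both fail.
- the characteristic-root method — nonlinearity rules out exponential-mode superposition from the start.
- the master substitution — this is shift-type recursion, outside the divide-and-conquer template.


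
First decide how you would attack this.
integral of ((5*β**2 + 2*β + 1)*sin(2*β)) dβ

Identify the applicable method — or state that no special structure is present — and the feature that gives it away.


Verdict: integration by parts — a polynomial factor 5*β**2 + 2*β + 1 multiplies sin(2*β); differentiating 5*β**2 + 2*β + 1 lowers its degree while sin(2*β) integrates cleanly, so parts wins.


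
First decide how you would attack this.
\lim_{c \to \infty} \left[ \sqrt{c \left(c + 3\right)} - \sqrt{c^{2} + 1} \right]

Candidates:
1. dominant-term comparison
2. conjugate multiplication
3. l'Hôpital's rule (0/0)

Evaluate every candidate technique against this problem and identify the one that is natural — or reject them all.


Technique: conjugate multiplication — neither \sqrt{c \left(c + 3\right)} nor \sqrt{c^{2} + 1} converges alone, so rewrite their difference as a conjugate-rationalized quotient first.
- dominant-term comparison: no dominant power emerges to decide the limit by degree comparison.
- conjugate multiplication: yes — fits the structure here.
- l'Hôpital's rule (0/0): the expression is a difference driving to ∞ − ∞, not a 0/0 quotient — there is no ratio for the rule to differentiate.


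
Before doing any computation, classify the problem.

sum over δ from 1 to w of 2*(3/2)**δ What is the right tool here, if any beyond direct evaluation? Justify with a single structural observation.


Technique: the geometric series formula — consecutive terms stand in a fixed index-free ratio — the geometric sum formula closes it.


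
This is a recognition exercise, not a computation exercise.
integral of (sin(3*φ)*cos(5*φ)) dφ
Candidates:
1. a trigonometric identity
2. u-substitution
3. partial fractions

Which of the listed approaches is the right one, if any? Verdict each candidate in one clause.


Technique: a trigonometric identity — distinct frequencies under one product (sin(3*φ)*cos(5*φ)): the product-to-sum identity is the systematic route to an integrable form.
- a trigonometric identity — applies; the problem has the shape this method handles.
- u-substitution — no subexpression of the integrand pairs with its own derivative as a factor — individual terms may offer their own substitutions, but any change of variable covering the whole integral would have to be constructed from outside the expression.
- partial fractions: there is no rational-function structure to decompose.


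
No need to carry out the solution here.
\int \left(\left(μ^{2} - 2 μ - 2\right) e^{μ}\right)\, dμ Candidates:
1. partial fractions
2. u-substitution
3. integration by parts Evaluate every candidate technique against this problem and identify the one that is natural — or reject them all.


Verdict: integration by parts — a polynomial μ^{2} - 2 μ - 2 against the kernel e^{μ} is the signature bounded-ladder case for integration by parts.
- partial fractions: there is no rational-function structure to decompose.
- u-substitution — no subexpression of the integrand serves as a whole-integral substitution inner — individual terms may offer their own, but none carries its derivative as a factor of the full integrand; a working change of variable would have to be constructed from outside the expression.
- integration by parts — yes, a natural case for it.


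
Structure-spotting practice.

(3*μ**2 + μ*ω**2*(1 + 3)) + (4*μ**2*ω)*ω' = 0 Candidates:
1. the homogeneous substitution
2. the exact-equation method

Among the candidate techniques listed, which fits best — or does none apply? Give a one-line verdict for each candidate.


Method: the exact-equation method — because the two cross partials coincide, the form is conservative as written — recover its potential in (μ, ω).
- the homogeneous substitution — rescaling both variables together changes the slope, so no ratio substitution collapses it.
- the exact-equation method: applicable, and directly so.


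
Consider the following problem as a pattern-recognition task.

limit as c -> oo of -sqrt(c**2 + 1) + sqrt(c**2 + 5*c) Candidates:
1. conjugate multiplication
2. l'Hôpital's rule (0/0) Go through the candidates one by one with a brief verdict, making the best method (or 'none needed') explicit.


Diagnosis: conjugate multiplication — turning the difference into a conjugate-rationalized ratio makes the limit readable.
- conjugate multiplication — applicable, and directly so.
- l'Hôpital's rule (0/0): the expression is a difference driving to ∞ − ∞, not a 0/0 quotient — there is no ratio for the rule to differentiate.


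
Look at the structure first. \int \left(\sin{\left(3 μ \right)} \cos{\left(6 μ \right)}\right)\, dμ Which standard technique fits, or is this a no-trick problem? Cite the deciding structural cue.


Verdict: a trigonometric identity — mixed-frequency products such as \sin{\left(3 μ \right)} \cos{\left(6 μ \right)} are designed for the product-to-sum formula.


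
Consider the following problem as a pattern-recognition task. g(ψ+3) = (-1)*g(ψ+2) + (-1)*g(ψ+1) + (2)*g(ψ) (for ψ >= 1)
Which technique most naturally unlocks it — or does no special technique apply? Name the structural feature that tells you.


Best approach: the characteristic-root method — constant coefficients and linearity mean the ansatz r^ψ reduces it to solving the characteristic polynomial.


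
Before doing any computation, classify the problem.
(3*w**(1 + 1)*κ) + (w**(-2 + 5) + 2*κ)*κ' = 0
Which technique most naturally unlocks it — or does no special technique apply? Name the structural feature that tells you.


Verdict: the exact-equation method — equality of cross partials is the green light — assemble the potential function term by term.


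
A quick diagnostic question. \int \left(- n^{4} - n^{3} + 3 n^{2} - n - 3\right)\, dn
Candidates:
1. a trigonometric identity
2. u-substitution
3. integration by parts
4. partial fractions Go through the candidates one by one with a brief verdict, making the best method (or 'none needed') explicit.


Technique: no special technique — every term is a constant multiple of a power of n; term-wise power-rule integration needs no preliminary transformation.
- a trigonometric identity — there is no trigonometric structure at all — the integrand carries no sine or cosine to rewrite.
- u-substitution: any workable substitution here is cosmetic — the integrand is already in directly integrable form.
- integration by parts — parts would only shuffle a directly integrable integrand.
- partial fractions — there is no rational-function structure to decompose.


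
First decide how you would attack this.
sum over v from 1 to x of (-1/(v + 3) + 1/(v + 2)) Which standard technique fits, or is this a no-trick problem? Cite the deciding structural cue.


Method: telescoping — write out three consecutive terms and watch the interior cancel: the advanced copy one term subtracts reappears as the very next term's leading piece, pair after pair.


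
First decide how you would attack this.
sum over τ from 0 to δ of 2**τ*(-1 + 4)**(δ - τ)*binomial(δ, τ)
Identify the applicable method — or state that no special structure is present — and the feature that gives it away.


Verdict: the binomial theorem — the binomial coefficients weight matched powers of 2 and (-1 + 4), which is exactly the expansion of a binomial power.


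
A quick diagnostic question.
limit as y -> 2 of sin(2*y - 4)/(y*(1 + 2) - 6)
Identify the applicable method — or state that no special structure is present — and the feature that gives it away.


Best approach: l'Hôpital's rule (0/0) — the 0/0 form at 2 is the signature situation for l'Hôpital's rule. Known elementary limits would finish this too — the rule just bypasses the case analysis.


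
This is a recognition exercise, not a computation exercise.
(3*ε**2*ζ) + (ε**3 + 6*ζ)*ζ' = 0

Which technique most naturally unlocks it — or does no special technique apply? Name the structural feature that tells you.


Verdict: the exact-equation method — the compatibility test passes: the ζ-derivative of 3*ε**2*ζ matches the ε-derivative of ε**3 + 6*ζ, so integrate a potential.


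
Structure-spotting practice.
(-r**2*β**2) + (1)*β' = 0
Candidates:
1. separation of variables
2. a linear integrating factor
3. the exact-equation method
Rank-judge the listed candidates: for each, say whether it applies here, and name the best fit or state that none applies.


Verdict: separation of variables — the derivative equals a pure function of r (namely r**2) times a pure function of β (namely β**2); divide and integrate each side.
- separation of variables — yes — fits the structure here.
- a linear integrating factor — the unknown enters nonlinearly (through a power, a denominator, or a transcendental function), which the linear integrating-factor recipe cannot absorb as-is — any repair would come from a preliminary substitution, not the factor.
- the exact-equation method — the mixed partial derivatives differ, so the left side is not a total differential.


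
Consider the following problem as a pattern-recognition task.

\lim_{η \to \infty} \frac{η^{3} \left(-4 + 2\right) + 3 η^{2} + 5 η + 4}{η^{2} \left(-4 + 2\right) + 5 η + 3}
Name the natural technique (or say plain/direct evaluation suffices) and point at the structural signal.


Best approach: dominant-term comparison — at large η only the top-degree terms survive; compare the leading terms and the limit falls out. Viewed as a single quotient this is an ∞/∞ form — an at-infinity application of l'Hôpital's rule would also resolve it; comparing leading growth reads the answer without differentiating.


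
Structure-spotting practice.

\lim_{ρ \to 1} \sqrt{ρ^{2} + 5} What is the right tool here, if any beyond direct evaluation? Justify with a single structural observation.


Best approach: no special technique — no vanishing denominator and no indeterminate clash at the point — evaluation is immediate.


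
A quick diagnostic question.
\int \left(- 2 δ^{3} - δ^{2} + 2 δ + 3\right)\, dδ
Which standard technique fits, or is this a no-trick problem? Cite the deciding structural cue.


Technique: no special technique — every term is a constant multiple of a power of δ; term-wise power-rule integration needs no preliminary transformation.


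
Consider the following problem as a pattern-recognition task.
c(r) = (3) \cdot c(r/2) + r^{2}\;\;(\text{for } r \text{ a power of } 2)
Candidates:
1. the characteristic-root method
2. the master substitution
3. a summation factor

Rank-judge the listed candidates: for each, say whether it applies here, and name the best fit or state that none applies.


Technique: the master substitution — treat m = log base 2 of r as the new clock: one recursion step advances m by one while r scales by 2.
- the characteristic-root method — the recursion divides its index rather than shifting it — outside the constant-shift family the root method covers.
- the master substitution — yes — fits the structure here.
- a summation factor — the recursion divides its index rather than shifting it — there is no previous-term chain for a summation factor to telescope.


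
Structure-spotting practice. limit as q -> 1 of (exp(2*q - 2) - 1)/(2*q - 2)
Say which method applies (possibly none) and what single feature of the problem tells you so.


Diagnosis: l'Hôpital's rule (0/0) — plug in 1: top and bottom both hit zero, so differentiate each and retry. The standard small-argument limits would also carry it; the rule is the systematic route.


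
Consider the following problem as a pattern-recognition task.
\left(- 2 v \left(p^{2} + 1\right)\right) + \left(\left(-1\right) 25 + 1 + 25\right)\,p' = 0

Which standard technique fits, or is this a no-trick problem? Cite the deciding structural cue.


Best approach: separation of variables — all dependence on the two variables factors apart, the defining separable shape.


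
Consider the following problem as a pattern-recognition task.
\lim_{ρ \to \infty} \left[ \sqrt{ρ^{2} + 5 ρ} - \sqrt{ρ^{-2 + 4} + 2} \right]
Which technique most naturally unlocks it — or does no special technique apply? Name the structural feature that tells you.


Method: conjugate multiplication — two divergent pieces with a minus sign between them and a radical in the mix: rationalize \sqrt{ρ^{2} + 5 ρ} - \sqrt{ρ^{-2 + 4} + 2} before any limit law applies.


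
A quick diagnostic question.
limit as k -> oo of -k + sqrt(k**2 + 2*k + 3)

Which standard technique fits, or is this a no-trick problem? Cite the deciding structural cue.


Diagnosis: conjugate multiplication — both pieces blow up but their difference is finite; the conjugate trick rationalizes sqrt(k**2 + 2*k + 3) - k.


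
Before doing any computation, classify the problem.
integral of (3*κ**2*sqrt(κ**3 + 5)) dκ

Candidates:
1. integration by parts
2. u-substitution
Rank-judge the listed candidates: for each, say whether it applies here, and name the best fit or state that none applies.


Best approach: u-substitution — spotting that 3*κ**2 is a constant multiple of the derivative of κ**3 + 5 is the key observation — substitute u = κ**3 + 5 and the integral becomes one-dimensional in u.
- integration by parts — a polynomial factor is present, but its partner is not an exp, sine, or cosine of a degree-1 argument, nor a logarithm.
- u-substitution: applicable, and directly so.


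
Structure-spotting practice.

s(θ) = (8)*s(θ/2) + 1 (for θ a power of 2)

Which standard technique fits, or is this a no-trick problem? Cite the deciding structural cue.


Verdict: the master substitution — treat m = log base 2 of θ as the new clock: one recursion step advances m by one while θ scales by 2.


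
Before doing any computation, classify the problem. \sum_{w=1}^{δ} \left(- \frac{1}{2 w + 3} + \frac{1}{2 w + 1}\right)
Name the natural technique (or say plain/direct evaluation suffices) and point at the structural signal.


Best approach: telescoping — each term adds \frac{1}{2 w + 1} and subtracts the same expression advanced one index; that subtracted piece cancels against the next term's added copy — only the boundary terms survive.


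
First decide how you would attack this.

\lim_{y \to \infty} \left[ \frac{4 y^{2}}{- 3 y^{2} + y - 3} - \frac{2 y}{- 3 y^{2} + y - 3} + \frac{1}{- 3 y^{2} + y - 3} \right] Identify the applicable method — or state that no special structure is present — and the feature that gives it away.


Technique: dominant-term comparison — at large y only the top-degree terms survive; compare the leading terms and the limit falls out. Differentiating the expression as a single quotient would eventually settle it as well; matching dominant growth settles it immediately.


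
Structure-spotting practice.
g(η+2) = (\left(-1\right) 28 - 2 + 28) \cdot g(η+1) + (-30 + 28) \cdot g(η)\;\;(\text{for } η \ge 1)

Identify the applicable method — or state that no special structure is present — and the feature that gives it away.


Diagnosis: the characteristic-root method — fixed numeric weights on consecutive terms and no forcing term added: the root method in its home territory.


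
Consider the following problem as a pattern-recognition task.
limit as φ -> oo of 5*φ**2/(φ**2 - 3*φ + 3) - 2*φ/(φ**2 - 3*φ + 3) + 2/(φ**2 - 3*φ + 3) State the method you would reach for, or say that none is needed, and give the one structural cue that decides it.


Technique: dominant-term comparison — divide by the highest power of φ present: lower-order terms vanish and the dominant ratio remains. As a single quotient, the ∞/∞ shape would yield to repeated differentiation as well — the growth comparison gets there in one look.


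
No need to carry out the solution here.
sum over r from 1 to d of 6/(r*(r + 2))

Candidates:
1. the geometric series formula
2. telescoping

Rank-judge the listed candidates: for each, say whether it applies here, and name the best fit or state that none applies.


Best approach: telescoping — integer-spaced poles in 6/(r*(r + 2)) are the telescoping signature in disguise.
- the geometric series formula: the term-to-term ratio drifts with the index — the one thing the geometric formula cannot absorb.
- telescoping — applicable, and directly so.


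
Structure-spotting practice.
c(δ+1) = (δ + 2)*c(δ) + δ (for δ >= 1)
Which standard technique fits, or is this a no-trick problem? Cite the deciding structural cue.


Verdict: a summation factor — it is first-order linear but the coefficient δ + 2 depends on the index, so multiply through by a summation factor to telescope it.


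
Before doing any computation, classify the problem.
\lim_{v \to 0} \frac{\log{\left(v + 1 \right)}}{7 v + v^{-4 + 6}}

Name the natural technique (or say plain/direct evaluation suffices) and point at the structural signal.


Method: l'Hôpital's rule (0/0) — plug in 0: top and bottom both hit zero, so differentiate each and retry. Expanding numerator and denominator to first order gives the same value — the rule automates exactly that.


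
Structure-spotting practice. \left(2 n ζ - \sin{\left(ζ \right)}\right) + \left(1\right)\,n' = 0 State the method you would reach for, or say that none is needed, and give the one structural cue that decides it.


Best approach: a linear integrating factor — the unknown enters only to the first power against a nonzero forcing term — the integrating-factor template applies directly.


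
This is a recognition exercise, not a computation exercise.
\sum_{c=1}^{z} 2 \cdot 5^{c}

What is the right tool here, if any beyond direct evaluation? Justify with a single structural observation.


Technique: the geometric series formula — check a ratio of consecutive terms: it is 5, independent of the index, so the geometric formula closes the sum.


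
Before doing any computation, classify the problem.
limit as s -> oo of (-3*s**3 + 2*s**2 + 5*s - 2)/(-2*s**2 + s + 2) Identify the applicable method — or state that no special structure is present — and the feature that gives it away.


Method: dominant-term comparison — at large s only the top-degree terms survive; compare the leading terms and the limit falls out. Viewed as a single quotient this is an ∞/∞ form — an at-infinity application of l'Hôpital's rule would also resolve it; comparing leading growth reads the answer without differentiating.


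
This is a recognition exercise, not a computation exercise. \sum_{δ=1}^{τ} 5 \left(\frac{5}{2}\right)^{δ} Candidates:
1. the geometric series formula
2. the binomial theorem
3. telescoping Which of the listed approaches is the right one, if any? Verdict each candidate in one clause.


Diagnosis: the geometric series formula — the ratio of consecutive terms is the constant \frac{5}{2}, independent of the index — a geometric sum.
- the geometric series formula — applies; the problem has the shape this method handles.
- the binomial theorem — the summand does not match any term pattern of an expanded binomial power.
- telescoping: writing out consecutive terms as given produces no pairwise cancellation.


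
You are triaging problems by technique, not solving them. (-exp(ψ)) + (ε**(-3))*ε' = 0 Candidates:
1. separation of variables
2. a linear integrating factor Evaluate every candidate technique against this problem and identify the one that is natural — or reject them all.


Technique: separation of variables — solved for the derivative, the right side splits multiplicatively into a function of each variable alone — divide and integrate each side.
- separation of variables — a fit — the right tool for this form.
- a linear integrating factor: a nonlinear term in the unknown puts this outside the integrating-factor template.


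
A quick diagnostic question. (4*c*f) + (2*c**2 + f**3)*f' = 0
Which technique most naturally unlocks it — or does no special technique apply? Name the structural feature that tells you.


Verdict: the exact-equation method — check exactness first: here it holds (4*c*f, 2*c**2 + f**3 have matching cross partials), so no integrating factor is needed.


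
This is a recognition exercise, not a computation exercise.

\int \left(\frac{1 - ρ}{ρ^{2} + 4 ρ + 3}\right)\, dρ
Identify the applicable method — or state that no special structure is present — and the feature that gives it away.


Best approach: partial fractions — rational integrand, reducible denominator ρ^{2} + 4 ρ + 3: decompose first, integrate second.


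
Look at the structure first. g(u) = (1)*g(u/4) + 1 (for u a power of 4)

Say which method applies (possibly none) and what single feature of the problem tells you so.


Technique: the master substitution — recursion at u/4 is multiplicative in the index; logarithmic reindexing via u = 4^m linearizes it.


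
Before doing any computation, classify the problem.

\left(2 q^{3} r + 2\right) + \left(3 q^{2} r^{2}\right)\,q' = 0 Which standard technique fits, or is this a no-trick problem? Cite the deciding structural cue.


Diagnosis: the exact-equation method — checking ∂/∂q of 2 q^{3} r + 2 against ∂/∂r of 3 q^{2} r^{2}: they match — the equation is exact as it stands.


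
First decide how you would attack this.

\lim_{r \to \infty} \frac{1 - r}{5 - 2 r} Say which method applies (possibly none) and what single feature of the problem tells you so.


Diagnosis: dominant-term comparison — as r grows, only the highest-degree terms matter — compare leading terms and read the limit off. l'Hôpital's at-infinity variant applies to the expression viewed as a single quotient; the leading-term comparison is the direct route.


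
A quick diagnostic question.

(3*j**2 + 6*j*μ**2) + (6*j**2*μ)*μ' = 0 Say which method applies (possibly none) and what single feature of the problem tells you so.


Verdict: the exact-equation method — checking ∂/∂μ of 3*j**2 + 6*j*μ**2 against ∂/∂j of 6*j**2*μ: they match — the equation is exact as it stands.


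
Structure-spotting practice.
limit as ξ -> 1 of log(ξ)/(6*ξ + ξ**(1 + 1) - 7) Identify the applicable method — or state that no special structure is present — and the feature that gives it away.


Method: l'Hôpital's rule (0/0) — substituting 1 gives 0 over 0; differentiate top and bottom once and re-evaluate. One could equally expand both pieces locally and compare leading terms; the rule does that in one stroke.


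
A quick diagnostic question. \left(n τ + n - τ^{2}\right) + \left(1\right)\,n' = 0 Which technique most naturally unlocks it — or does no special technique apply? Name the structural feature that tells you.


Diagnosis: a linear integrating factor — the unknown enters only to the first power against a nonzero forcing term — the integrating-factor template applies directly.


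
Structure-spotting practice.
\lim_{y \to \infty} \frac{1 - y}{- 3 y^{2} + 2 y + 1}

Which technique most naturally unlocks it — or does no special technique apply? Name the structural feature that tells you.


Diagnosis: dominant-term comparison — divide by the highest power of y present: lower-order terms vanish and the dominant ratio remains. Viewed as a single quotient this is an ∞/∞ form — an at-infinity application of l'Hôpital's rule would also resolve it; comparing leading growth reads the answer without differentiating.


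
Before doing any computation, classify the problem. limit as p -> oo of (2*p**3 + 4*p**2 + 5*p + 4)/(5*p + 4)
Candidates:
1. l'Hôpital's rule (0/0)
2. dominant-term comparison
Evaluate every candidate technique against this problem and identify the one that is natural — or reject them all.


Best approach: dominant-term comparison — growth-rate triage: the leading powers of p decide the limit, everything else is noise.
- l'Hôpital's rule (0/0): viewed as a single quotient this runs to ∞/∞, not the 0/0 clash this candidate addresses; an at-infinity variant of the rule would resolve it, but comparing leading growth reads the answer without differentiating.
- dominant-term comparison — applicable, and directly so.


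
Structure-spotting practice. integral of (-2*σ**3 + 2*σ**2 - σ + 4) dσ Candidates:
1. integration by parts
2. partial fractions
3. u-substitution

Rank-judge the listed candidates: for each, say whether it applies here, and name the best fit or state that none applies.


Verdict: no special technique — a term-by-term power-rule job in σ; no substitution or rearrangement earns its keep here.
- integration by parts: splitting off a factor buys nothing — the integrand integrates directly without parts.
- partial fractions — the expression is not a ratio of polynomials that decomposes further.
- u-substitution: no substitution does more than relabel what direct integration already handles.


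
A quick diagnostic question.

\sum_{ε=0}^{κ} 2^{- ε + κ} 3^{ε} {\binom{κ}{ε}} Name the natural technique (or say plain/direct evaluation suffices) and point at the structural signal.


Best approach: the binomial theorem — {\binom{κ}{ε}} weighting matched powers of 3 and 2 is the expanded form of (3 + 2)^κ — fold it back up.


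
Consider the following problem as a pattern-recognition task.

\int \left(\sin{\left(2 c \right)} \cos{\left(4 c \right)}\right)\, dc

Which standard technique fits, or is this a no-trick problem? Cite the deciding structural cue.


Method: a trigonometric identity — apply product-to-sum to \sin{\left(2 c \right)} \cos{\left(4 c \right)}: two clean single-angle terms replace one awkward product.


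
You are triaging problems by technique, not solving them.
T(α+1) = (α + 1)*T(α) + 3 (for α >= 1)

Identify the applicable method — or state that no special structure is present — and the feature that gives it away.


Diagnosis: a summation factor — it is first-order linear but the coefficient α + 1 depends on the index, so multiply through by a summation factor to telescope it.


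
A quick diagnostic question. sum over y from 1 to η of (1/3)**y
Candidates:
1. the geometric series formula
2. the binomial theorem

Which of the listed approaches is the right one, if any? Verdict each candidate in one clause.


Technique: the geometric series formula — the ratio of consecutive terms is the constant 1/3, independent of the index — a geometric sum.
- the geometric series formula — yes — fits the structure here.
- the binomial theorem — the summand does not match any term pattern of an expanded binomial power.


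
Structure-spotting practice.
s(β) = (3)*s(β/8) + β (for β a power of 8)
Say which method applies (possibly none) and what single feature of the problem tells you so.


Method: the master substitution — index division is the fingerprint: β/8 in the recursive call means substitute β = 8^m.


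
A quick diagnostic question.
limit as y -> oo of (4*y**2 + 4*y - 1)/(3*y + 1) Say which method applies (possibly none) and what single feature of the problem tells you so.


Best approach: dominant-term comparison — as y grows, only the highest-degree terms matter — compare leading terms and read the limit off. l'Hôpital's at-infinity variant applies to the expression viewed as a single quotient; the leading-term comparison is the direct route.


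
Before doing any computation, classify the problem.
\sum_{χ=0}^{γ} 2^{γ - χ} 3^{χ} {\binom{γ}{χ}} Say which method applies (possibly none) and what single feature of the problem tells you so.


Best approach: the binomial theorem — the summand is term χ of a binomial expansion in 3 and 2; the whole sum is a single power.


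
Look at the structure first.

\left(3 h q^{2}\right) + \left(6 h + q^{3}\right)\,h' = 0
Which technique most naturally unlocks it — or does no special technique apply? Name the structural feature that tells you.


Method: the exact-equation method — take the mixed partials of 3 h q^{2} and 6 h + q^{3}: they are equal, which certifies an exact differential.


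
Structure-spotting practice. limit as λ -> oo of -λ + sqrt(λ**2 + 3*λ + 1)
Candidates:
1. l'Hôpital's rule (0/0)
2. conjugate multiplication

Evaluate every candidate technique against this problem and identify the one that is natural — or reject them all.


Technique: conjugate multiplication — both pieces blow up but their difference is finite; the conjugate trick rationalizes sqrt(λ**2 + 3*λ + 1) - λ.
- l'Hôpital's rule (0/0): the expression is a difference driving to ∞ − ∞, not a 0/0 quotient — there is no ratio for the rule to differentiate.
- conjugate multiplication: yes, a natural case for it.


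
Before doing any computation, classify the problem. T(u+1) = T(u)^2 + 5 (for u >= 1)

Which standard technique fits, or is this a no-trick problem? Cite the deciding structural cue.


Method: no special technique — nonlinear feedback in the recursion rules out every root- or factor-based technique.


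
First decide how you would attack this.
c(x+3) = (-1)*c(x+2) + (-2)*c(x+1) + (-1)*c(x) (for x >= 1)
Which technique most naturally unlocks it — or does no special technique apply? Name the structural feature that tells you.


Technique: the characteristic-root method — the recurrence is linear and homogeneous with constant coefficients, so the ansatz r^x turns it into a polynomial equation for r.


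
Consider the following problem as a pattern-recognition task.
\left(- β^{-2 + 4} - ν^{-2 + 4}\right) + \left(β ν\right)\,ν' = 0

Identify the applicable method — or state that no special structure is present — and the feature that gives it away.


Method: the homogeneous substitution — the slope's numerator and denominator share total degree; set v = ν/β and the equation drops to separable form. This doubles as a Bernoulli equation in the unknown as written; the homogeneous route needs no setup at all.


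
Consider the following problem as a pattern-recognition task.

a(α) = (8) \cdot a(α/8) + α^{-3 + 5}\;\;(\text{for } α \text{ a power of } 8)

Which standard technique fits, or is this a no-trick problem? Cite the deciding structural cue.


Diagnosis: the master substitution — treat m = log base 8 of α as the new clock: one recursion step advances m by one while α scales by 8.
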